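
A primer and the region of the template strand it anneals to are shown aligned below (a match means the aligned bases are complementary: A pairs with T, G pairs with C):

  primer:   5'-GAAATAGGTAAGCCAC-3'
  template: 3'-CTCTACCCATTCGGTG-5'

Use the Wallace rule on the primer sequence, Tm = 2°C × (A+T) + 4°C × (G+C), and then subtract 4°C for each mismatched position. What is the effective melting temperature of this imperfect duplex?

Primer base counts: A=7, T=2, G=4, C=3 → A+T=9, G+C=7
Perfect-match Tm = 2(9) + 4(7) = 18 + 28 = 46°C
Mismatches (positions where the bases are not complementary): 2 (at positions 3, 6)
Effective Tm = 46 − 2×4 = 46 − 8 = 38°C

38°C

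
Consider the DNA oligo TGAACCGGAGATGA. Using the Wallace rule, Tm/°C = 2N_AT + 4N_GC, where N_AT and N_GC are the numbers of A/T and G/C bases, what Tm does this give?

Scanning the sequence gives C=2, T=2, G=5, A=5.
AT pairs contribute 7, GC pairs contribute 7.
Tm = 2×7 + 4×7 = 42°C

42°C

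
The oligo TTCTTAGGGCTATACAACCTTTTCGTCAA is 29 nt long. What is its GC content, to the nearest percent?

38%

C=7, G=4, T=11, A=7
G+C = 4 + 7 = 11 out of 29 bases
%GC = 11/29 × 100 = 37.93% ≈ 38%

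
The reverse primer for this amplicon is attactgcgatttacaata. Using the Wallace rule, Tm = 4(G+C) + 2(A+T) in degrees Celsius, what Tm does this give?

48°C

Scanning the sequence gives G=2, C=3, T=7, A=7.
So N_AT = 14 and N_GC = 5.
Tm = 2×14 + 4×5 = 48°C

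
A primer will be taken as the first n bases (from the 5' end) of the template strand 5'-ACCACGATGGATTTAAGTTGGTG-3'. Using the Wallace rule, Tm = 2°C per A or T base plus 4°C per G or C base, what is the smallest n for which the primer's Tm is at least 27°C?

n = 9

First 8 bases: ACCACGAT → Tm = 24°C (< 27°C)
First 9 bases: ACCACGATG → Tm = 28°C (≥ 27°C)
Each additional base adds 2°C (A/T) or 4°C (G/C), so Tm is non-decreasing in n; n = 9 is the first length to reach 27°C.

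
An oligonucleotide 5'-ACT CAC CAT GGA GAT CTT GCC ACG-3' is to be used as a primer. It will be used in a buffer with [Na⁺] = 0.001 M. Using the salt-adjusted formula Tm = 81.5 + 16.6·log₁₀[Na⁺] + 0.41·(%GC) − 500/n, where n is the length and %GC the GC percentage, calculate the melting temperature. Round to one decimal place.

33.1°C

Length n = 24. Base counts: C=8, T=5, A=6, G=5
G+C = 13, so %GC = 13/24 × 100 = 54.167%
Salt term: 16.6 × (-3) = -49.8
GC term: 0.41 × 54.167 = 22.208; length term: −500/24 = −20.833
Tm = 81.5 + (-49.8) + 22.208 − 20.833 = 33.075 → 33.1°C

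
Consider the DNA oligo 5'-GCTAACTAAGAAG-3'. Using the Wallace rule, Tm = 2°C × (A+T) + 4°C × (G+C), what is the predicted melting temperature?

36°C

Base counts: T=2, A=6, C=2, G=3
A+T = 8, G+C = 5
Tm = 2×8 + 4×5 = 36°C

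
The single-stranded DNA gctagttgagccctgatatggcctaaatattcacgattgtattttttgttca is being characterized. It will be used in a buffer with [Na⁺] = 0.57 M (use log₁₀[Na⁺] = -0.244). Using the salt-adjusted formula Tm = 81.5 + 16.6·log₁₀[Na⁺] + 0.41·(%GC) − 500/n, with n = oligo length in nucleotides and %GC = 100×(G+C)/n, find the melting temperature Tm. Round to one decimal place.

82.8°C

Length n = 52. Counting bases: C=9, T=21, A=12, G=10
G+C = 19, so %GC = 19/52 × 100 = 36.538%
Salt term: 16.6 × (-0.244) = -4.05
GC term: 0.41 × 36.538 = 14.981; length term: −500/52 = −9.615
Tm = 81.5 + (-4.05) + 14.981 − 9.615 = 82.816 → 82.8°C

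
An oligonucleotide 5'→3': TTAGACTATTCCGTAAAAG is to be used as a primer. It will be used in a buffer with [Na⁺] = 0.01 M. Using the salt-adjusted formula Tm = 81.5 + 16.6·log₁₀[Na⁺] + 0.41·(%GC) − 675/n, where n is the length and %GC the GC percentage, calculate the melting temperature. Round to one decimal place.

Length n = 19. Counting bases: C=3, A=7, G=3, T=6
G+C = 6, so %GC = 6/19 × 100 = 31.579%
Salt term: 16.6 × (-2) = -33.2
GC term: 0.41 × 31.579 = 12.947; length term: −675/19 = −35.526
Tm = 81.5 + (-33.2) + 12.947 − 35.526 = 25.721 → 25.7°C

25.7°C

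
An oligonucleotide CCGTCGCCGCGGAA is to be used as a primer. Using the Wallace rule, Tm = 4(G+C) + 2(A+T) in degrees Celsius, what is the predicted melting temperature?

50°C

Scanning the sequence gives T=1, A=2, C=6, G=5.
A+T = 3, G+C = 11
Tm = 4·11 + 2·3 = 44 + 6 = 50°C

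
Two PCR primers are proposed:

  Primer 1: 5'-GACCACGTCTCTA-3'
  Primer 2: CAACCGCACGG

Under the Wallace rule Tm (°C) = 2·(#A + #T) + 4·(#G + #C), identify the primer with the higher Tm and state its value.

Primer 1: A+T=6, G+C=7 → Tm = 2(6)+4(7) = 40°C
Primer 2: A+T=3, G+C=8 → Tm = 2(3)+4(8) = 38°C
40°C vs 38°C → primer 1 is higher.

Primer 1, 40°C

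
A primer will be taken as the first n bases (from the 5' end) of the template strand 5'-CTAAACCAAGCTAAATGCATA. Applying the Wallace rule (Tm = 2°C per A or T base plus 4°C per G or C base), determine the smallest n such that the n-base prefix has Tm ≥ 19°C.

n = 7

First 6 bases: CTAAAC → Tm = 16°C (< 19°C)
First 7 bases: CTAAACC → Tm = 20°C (≥ 19°C)
Since every base adds ≥2°C, Tm only increases with n, so the threshold is first crossed at n = 7.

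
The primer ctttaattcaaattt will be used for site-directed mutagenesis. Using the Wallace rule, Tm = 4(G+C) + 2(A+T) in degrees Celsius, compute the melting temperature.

Counting bases: C=2, A=5, T=8, G=0
So N_AT = 13 and N_GC = 2.
Tm = 4·2 + 2·13 = 8 + 26 = 34°C

34°C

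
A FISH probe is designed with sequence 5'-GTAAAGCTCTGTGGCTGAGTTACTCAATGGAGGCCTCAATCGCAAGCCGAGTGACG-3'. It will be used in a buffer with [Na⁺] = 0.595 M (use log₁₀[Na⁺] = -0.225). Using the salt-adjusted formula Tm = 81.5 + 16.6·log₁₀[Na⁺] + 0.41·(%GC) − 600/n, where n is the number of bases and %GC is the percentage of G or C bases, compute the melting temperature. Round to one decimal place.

Length n = 56. Base counts: T=12, C=13, A=14, G=17
G+C = 30, so %GC = 30/56 × 100 = 53.571%
Salt term: 16.6 × (-0.225) = -3.735
GC term: 0.41 × 53.571 = 21.964; length term: −600/56 = −10.714
Tm = 81.5 + (-3.735) + 21.964 − 10.714 = 89.015 → 89.0°C

89.0°C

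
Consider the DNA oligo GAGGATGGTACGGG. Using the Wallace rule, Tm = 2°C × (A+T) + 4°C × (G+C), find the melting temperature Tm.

46°C

Base counts: A=3, G=8, C=1, T=2
A+T = 5, G+C = 9
Tm = 4·9 + 2·5 = 36 + 10 = 46°C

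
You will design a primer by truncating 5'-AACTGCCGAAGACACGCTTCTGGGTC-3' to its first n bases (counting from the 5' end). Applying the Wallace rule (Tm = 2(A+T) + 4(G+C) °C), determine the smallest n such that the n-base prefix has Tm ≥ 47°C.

n = 16

First 15 bases: AACTGCCGAAGACAC → Tm = 46°C (< 47°C)
First 16 bases: AACTGCCGAAGACACG → Tm = 50°C (≥ 47°C)
Each additional base adds 2°C (A/T) or 4°C (G/C), so Tm is non-decreasing in n; n = 16 is the first length to reach 47°C.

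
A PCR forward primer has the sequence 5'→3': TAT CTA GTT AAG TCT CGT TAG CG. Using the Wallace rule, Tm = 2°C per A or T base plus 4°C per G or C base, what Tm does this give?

Scanning the sequence gives T=9, A=5, G=5, C=4.
So N_AT = 14 and N_GC = 9.
Tm = 2(14) + 4(9) = 28 + 36 = 64°C

64°C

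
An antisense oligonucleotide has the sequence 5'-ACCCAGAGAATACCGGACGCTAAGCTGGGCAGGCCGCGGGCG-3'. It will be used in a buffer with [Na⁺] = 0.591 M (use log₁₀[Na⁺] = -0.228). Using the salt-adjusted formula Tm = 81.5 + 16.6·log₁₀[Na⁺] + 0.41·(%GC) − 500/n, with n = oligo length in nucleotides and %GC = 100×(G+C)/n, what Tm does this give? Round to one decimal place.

94.1°C

Length n = 42. T=3, G=16, C=13, A=10
G+C = 29, so %GC = 29/42 × 100 = 69.048%
Salt term: 16.6 × (-0.228) = -3.785
GC term: 0.41 × 69.048 = 28.31; length term: −500/42 = −11.905
Tm = 81.5 + (-3.785) + 28.31 − 11.905 = 94.12 → 94.1°C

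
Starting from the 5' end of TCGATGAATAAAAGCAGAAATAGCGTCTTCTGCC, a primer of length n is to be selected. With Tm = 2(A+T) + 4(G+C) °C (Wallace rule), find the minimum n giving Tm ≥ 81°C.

n = 30

First 29 bases: TCGATGAATAAAAGCAGAAATAGCGTCTT → Tm = 78°C (< 81°C)
First 30 bases: TCGATGAATAAAAGCAGAAATAGCGTCTTC → Tm = 82°C (≥ 81°C)
Each additional base adds 2°C (A/T) or 4°C (G/C), so Tm is non-decreasing in n; n = 30 is the first length to reach 81°C.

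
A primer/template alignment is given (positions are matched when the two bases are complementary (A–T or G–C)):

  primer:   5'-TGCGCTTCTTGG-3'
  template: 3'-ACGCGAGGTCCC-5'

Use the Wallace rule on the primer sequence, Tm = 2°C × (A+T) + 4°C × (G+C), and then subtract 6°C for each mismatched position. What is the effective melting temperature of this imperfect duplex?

Primer base counts: A=0, T=5, G=4, C=3 → A+T=5, G+C=7
Perfect-match Tm = 2(5) + 4(7) = 10 + 28 = 38°C
Mismatches (positions where the bases are not complementary): 3 (at positions 7, 9, 10)
Effective Tm = 38 − 3×6 = 38 − 18 = 20°C

20°C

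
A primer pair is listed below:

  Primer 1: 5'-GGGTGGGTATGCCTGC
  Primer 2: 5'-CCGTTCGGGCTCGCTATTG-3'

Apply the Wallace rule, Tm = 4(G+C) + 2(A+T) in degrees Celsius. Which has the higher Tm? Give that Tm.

Primer 2, 62°C

Primer 1: A+T=5, G+C=11 → Tm = 2(5)+4(11) = 54°C
Primer 2: A+T=7, G+C=12 → Tm = 2(7)+4(12) = 62°C
54°C vs 62°C → primer 2 is higher.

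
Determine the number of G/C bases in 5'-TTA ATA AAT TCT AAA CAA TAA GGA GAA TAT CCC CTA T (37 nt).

9

Scanning the sequence gives T=11, G=3, C=6, A=17.
Total G or C: 3 + 6 = 9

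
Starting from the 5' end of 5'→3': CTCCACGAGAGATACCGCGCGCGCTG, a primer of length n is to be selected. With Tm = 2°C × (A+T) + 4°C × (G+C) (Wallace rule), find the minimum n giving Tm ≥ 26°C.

First 7 bases: CTCCACG → Tm = 24°C (< 26°C)
First 8 bases: CTCCACGA → Tm = 26°C (≥ 26°C)
Since every base adds ≥2°C, Tm only increases with n, so the threshold is first crossed at n = 8.

n = 8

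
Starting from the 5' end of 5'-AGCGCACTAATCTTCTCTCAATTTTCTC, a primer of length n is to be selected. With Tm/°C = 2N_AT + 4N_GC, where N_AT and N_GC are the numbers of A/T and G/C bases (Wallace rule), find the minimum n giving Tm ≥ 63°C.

n = 23

First 22 bases: AGCGCACTAATCTTCTCTCAAT → Tm = 62°C (< 63°C)
First 23 bases: AGCGCACTAATCTTCTCTCAATT → Tm = 64°C (≥ 63°C)
Since every base adds ≥2°C, Tm only increases with n, so the threshold is first crossed at n = 23.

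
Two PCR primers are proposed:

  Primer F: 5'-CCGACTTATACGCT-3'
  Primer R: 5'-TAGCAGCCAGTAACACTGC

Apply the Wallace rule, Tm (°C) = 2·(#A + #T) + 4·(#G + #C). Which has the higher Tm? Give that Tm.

Primer R, 58°C

Primer F: A+T=7, G+C=7 → Tm = 2(7)+4(7) = 42°C
Primer R: A+T=9, G+C=10 → Tm = 2(9)+4(10) = 58°C
42°C vs 58°C → primer R is higher.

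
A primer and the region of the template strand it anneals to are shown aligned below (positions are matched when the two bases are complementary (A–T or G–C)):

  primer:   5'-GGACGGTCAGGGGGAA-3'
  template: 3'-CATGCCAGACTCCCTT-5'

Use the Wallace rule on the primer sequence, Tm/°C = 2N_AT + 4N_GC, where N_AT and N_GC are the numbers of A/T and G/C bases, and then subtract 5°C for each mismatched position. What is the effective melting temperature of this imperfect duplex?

Primer base counts: A=4, T=1, G=9, C=2 → A+T=5, G+C=11
Perfect-match Tm = 2(5) + 4(11) = 10 + 44 = 54°C
Mismatches (positions where the bases are not complementary): 3 (at positions 2, 9, 11)
Effective Tm = 54 − 3×5 = 54 − 15 = 39°C

39°C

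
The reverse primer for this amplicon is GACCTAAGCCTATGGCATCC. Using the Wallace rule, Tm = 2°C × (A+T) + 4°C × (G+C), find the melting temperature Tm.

62°C

Counting bases: C=7, A=5, G=4, T=4
AT pairs contribute 9, GC pairs contribute 11.
Tm = 2×9 + 4×11 = 62°C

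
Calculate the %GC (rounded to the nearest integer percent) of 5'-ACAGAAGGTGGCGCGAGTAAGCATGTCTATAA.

47%

T=6, C=5, G=10, A=11
G+C = 10 + 5 = 15 out of 32 bases
%GC = 15/32 × 100 = 46.88% ≈ 47%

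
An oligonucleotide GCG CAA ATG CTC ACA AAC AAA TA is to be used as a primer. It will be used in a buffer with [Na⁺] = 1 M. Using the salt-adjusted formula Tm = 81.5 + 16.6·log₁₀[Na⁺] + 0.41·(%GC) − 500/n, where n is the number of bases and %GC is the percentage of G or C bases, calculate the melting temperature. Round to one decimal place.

Length n = 23. Base counts: T=3, A=11, G=3, C=6
G+C = 9, so %GC = 9/23 × 100 = 39.13%
Salt term: 16.6 × (0) = 0
GC term: 0.41 × 39.13 = 16.043; length term: −500/23 = −21.739
Tm = 81.5 + (0) + 16.043 − 21.739 = 75.804 → 75.8°C

75.8°C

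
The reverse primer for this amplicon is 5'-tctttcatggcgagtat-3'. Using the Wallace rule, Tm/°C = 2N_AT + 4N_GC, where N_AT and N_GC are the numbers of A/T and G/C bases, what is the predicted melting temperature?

48°C

Counting bases: C=3, G=4, A=3, T=7
A+T = 10, G+C = 7
Tm = 2×10 + 4×7 = 48°C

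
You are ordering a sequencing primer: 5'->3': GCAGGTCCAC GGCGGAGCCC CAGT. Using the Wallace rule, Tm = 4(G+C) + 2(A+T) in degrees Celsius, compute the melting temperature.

84°C

Base counts: C=9, T=2, G=9, A=4
AT pairs contribute 6, GC pairs contribute 18.
Tm = 2(6) + 4(18) = 12 + 72 = 84°C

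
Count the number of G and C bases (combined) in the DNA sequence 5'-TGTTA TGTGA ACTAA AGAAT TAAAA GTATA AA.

Counting bases: T=10, C=1, A=16, G=5
G+C = 5 + 1 = 6

6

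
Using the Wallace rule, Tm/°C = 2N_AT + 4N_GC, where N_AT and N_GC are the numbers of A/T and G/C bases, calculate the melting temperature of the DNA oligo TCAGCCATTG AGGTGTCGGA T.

G=7, A=4, C=4, T=6
A+T = 10, G+C = 11
Tm = 2×10 + 4×11 = 64°C

64°C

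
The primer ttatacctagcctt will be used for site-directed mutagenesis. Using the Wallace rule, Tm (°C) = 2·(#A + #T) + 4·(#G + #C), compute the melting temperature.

38°C

Scanning the sequence gives G=1, A=3, C=4, T=6.
A+T = 9, G+C = 5
Tm = 2×9 + 4×5 = 38°C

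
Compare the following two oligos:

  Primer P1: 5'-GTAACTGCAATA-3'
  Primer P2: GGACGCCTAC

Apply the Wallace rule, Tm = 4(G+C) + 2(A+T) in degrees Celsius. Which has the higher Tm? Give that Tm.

Primer P1: A+T=8, G+C=4 → Tm = 2(8)+4(4) = 32°C
Primer P2: A+T=3, G+C=7 → Tm = 2(3)+4(7) = 34°C
32°C vs 34°C → primer P2 is higher.

Primer P2, 34°C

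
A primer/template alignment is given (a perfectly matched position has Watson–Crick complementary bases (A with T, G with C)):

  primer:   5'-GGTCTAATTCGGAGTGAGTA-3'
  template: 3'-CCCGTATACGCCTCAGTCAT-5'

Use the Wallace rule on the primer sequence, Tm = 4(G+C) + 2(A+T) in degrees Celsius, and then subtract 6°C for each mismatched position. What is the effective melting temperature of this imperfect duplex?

Primer base counts: A=5, T=6, G=7, C=2 → A+T=11, G+C=9
Perfect-match Tm = 2(11) + 4(9) = 22 + 36 = 58°C
Mismatches (positions where the bases are not complementary): 5 (at positions 3, 5, 6, 9, 16)
Effective Tm = 58 − 5×6 = 58 − 30 = 28°C

28°C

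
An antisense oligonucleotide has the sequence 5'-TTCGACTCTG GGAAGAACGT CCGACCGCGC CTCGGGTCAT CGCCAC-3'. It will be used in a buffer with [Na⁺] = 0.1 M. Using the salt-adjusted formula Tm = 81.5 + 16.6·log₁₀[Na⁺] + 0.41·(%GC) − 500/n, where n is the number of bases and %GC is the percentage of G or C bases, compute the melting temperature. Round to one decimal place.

Length n = 46. Scanning the sequence gives T=8, A=8, G=13, C=17.
G+C = 30, so %GC = 30/46 × 100 = 65.217%
Salt term: 16.6 × (-1) = -16.6
GC term: 0.41 × 65.217 = 26.739; length term: −500/46 = −10.87
Tm = 81.5 + (-16.6) + 26.739 − 10.87 = 80.769 → 80.8°C

80.8°C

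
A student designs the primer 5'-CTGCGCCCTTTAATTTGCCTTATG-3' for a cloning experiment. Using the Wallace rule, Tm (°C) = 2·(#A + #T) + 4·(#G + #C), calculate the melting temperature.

C=7, G=4, A=3, T=10
AT pairs contribute 13, GC pairs contribute 11.
Tm = 2×13 + 4×11 = 70°C

70°C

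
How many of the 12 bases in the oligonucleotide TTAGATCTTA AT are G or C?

Base counts: A=4, G=1, T=6, C=1
G+C = 1 + 1 = 2

2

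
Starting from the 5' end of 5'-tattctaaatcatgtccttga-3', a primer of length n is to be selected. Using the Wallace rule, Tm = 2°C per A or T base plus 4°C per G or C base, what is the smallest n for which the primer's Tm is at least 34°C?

First 13 bases: TATTCTAAATCAT → Tm = 30°C (< 34°C)
First 14 bases: TATTCTAAATCATG → Tm = 34°C (≥ 34°C)
Since every base adds ≥2°C, Tm only increases with n, so the threshold is first crossed at n = 14.

n = 14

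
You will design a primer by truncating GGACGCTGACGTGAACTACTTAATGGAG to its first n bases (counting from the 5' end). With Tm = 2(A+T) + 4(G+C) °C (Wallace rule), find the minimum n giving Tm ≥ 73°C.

n = 25

First 24 bases: GGACGCTGACGTGAACTACTTAAT → Tm = 70°C (< 73°C)
First 25 bases: GGACGCTGACGTGAACTACTTAATG → Tm = 74°C (≥ 73°C)
Since every base adds ≥2°C, Tm only increases with n, so the threshold is first crossed at n = 25.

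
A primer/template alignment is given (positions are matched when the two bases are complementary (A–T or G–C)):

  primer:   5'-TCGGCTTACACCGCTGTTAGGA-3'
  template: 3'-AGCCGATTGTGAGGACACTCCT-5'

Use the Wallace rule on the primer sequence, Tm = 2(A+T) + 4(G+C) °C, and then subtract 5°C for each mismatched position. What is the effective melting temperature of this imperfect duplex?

48°C

Primer base counts: A=4, T=6, G=6, C=6 → A+T=10, G+C=12
Perfect-match Tm = 2(10) + 4(12) = 20 + 48 = 68°C
Mismatches (positions where the bases are not complementary): 4 (at positions 7, 12, 13, 18)
Effective Tm = 68 − 4×5 = 68 − 20 = 48°C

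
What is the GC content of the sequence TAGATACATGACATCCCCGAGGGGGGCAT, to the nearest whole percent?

55%

Counting bases: A=8, G=9, T=5, C=7
G+C = 9 + 7 = 16 out of 29 bases
%GC = 16/29 × 100 = 55.17% ≈ 55%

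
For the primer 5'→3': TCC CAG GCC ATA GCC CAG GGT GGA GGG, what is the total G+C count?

19

Counting bases: G=11, T=3, C=8, A=5
Total G or C: 11 + 8 = 19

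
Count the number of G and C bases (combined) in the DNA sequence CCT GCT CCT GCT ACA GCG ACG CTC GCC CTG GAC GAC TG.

Counting bases: C=16, G=10, A=5, T=7
G+C = 10 + 16 = 26

26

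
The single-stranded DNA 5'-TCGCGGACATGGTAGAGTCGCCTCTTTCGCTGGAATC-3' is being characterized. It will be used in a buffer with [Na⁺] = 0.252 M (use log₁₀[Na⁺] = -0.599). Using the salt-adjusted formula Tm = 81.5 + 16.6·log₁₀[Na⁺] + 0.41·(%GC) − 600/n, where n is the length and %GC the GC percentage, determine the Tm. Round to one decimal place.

78.6°C

Length n = 37. Counting bases: G=11, A=6, T=10, C=10
G+C = 21, so %GC = 21/37 × 100 = 56.757%
Salt term: 16.6 × (-0.599) = -9.943
GC term: 0.41 × 56.757 = 23.27; length term: −600/37 = −16.216
Tm = 81.5 + (-9.943) + 23.27 − 16.216 = 78.611 → 78.6°C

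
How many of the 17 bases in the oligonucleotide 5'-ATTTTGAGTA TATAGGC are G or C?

5

Base counts: C=1, T=7, G=4, A=5
G+C = 4 + 1 = 5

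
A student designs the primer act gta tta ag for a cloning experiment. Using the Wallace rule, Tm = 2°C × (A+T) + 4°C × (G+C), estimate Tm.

Base counts: C=1, A=4, T=4, G=2
A+T = 8, G+C = 3
Tm = 4·3 + 2·8 = 12 + 16 = 28°C

28°C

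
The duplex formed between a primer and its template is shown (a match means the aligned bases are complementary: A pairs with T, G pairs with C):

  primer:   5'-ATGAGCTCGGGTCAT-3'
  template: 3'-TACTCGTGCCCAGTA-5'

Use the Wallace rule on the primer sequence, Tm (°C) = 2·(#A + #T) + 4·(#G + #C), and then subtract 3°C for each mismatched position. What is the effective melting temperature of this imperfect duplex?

43°C

Primer base counts: A=3, T=4, G=5, C=3 → A+T=7, G+C=8
Perfect-match Tm = 2(7) + 4(8) = 14 + 32 = 46°C
Mismatches (positions where the bases are not complementary): 1 (at position 7)
Effective Tm = 46 − 1×3 = 46 − 3 = 43°C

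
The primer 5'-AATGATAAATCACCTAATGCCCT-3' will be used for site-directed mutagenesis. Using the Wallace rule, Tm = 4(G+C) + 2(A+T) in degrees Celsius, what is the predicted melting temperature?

Scanning the sequence gives C=6, G=2, A=9, T=6.
AT pairs contribute 15, GC pairs contribute 8.
Tm = 2×15 + 4×8 = 62°C

62°C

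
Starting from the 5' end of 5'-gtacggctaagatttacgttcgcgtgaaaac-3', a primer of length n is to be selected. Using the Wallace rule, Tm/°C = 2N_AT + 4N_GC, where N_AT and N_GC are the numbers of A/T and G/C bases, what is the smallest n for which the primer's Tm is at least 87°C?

First 30 bases: GTACGGCTAAGATTTACGTTCGCGTGAAAA → Tm = 86°C (< 87°C)
First 31 bases: GTACGGCTAAGATTTACGTTCGCGTGAAAAC → Tm = 90°C (≥ 87°C)
Since every base adds ≥2°C, Tm only increases with n, so the threshold is first crossed at n = 31.

n = 31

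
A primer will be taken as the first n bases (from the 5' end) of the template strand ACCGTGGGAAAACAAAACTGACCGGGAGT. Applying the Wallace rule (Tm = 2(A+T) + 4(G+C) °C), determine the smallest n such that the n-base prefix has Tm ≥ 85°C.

First 27 bases: ACCGTGGGAAAACAAAACTGACCGGGA → Tm = 82°C (< 85°C)
First 28 bases: ACCGTGGGAAAACAAAACTGACCGGGAG → Tm = 86°C (≥ 85°C)
Since every base adds ≥2°C, Tm only increases with n, so the threshold is first crossed at n = 28.

n = 28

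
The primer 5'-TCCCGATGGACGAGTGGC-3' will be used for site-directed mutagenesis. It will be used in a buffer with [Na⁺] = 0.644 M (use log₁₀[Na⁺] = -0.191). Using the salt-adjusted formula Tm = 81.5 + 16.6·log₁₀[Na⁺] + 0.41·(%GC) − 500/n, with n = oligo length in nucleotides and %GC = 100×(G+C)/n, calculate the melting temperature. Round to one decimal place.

77.9°C

Length n = 18. Counting bases: C=5, A=3, G=7, T=3
G+C = 12, so %GC = 12/18 × 100 = 66.667%
Salt term: 16.6 × (-0.191) = -3.171
GC term: 0.41 × 66.667 = 27.333; length term: −500/18 = −27.778
Tm = 81.5 + (-3.171) + 27.333 − 27.778 = 77.884 → 77.9°C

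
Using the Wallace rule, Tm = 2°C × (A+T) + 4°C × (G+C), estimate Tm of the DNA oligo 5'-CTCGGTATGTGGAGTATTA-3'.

Counting bases: G=6, T=7, A=4, C=2
So N_AT = 11 and N_GC = 8.
Tm = 4·8 + 2·11 = 32 + 22 = 54°C

54°C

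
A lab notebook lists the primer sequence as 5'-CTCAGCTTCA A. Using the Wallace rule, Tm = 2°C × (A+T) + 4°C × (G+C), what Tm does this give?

32°C

C=4, A=3, T=3, G=1
AT pairs contribute 6, GC pairs contribute 5.
Tm = 2(6) + 4(5) = 12 + 20 = 32°C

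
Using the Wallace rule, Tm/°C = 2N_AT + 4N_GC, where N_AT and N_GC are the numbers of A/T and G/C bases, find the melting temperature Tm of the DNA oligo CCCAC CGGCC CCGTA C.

58°C

Base counts: T=1, C=10, A=2, G=3
So N_AT = 3 and N_GC = 13.
Tm = 4·13 + 2·3 = 52 + 6 = 58°C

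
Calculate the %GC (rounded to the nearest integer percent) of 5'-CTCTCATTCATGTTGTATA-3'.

Scanning the sequence gives A=4, G=2, C=4, T=9.
G+C = 2 + 4 = 6 out of 19 bases
%GC = 6/19 × 100 = 31.58% ≈ 32%

32%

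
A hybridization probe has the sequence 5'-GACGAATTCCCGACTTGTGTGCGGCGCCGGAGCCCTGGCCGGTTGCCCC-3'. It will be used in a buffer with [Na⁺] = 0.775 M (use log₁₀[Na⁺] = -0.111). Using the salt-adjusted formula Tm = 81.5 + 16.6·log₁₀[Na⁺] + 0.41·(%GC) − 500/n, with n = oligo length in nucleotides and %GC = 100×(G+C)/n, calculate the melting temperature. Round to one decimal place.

98.7°C

Length n = 49. Scanning the sequence gives T=9, G=17, C=18, A=5.
G+C = 35, so %GC = 35/49 × 100 = 71.429%
Salt term: 16.6 × (-0.111) = -1.843
GC term: 0.41 × 71.429 = 29.286; length term: −500/49 = −10.204
Tm = 81.5 + (-1.843) + 29.286 − 10.204 = 98.739 → 98.7°C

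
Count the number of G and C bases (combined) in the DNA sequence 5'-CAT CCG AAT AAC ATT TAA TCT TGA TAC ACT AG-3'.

G=3, T=10, C=7, A=12
G+C = 3 + 7 = 10

10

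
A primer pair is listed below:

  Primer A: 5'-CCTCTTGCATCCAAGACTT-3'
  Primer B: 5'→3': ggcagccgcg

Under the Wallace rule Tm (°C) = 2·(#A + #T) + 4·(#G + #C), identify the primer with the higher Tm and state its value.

Primer A: A+T=10, G+C=9 → Tm = 2(10)+4(9) = 56°C
Primer B: A+T=1, G+C=9 → Tm = 2(1)+4(9) = 38°C
56°C vs 38°C → primer A is higher.

Primer A, 56°C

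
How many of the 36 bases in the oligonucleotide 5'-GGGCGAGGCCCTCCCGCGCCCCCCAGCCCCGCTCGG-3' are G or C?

32

Scanning the sequence gives T=2, C=20, A=2, G=12.
Total G or C: 12 + 20 = 32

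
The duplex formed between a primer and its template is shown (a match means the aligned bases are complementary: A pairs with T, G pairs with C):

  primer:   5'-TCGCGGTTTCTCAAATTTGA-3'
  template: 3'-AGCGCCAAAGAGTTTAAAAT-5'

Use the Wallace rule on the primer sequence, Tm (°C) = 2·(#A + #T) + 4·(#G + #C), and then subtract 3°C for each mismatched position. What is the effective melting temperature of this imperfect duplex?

53°C

Primer base counts: A=4, T=8, G=4, C=4 → A+T=12, G+C=8
Perfect-match Tm = 2(12) + 4(8) = 24 + 32 = 56°C
Mismatches (positions where the bases are not complementary): 1 (at position 19)
Effective Tm = 56 − 1×3 = 56 − 3 = 53°C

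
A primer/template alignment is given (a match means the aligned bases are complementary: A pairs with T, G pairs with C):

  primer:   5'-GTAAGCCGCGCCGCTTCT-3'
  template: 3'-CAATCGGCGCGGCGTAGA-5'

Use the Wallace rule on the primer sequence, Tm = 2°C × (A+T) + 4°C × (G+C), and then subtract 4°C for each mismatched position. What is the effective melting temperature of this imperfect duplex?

52°C

Primer base counts: A=2, T=4, G=5, C=7 → A+T=6, G+C=12
Perfect-match Tm = 2(6) + 4(12) = 12 + 48 = 60°C
Mismatches (positions where the bases are not complementary): 2 (at positions 3, 15)
Effective Tm = 60 − 2×4 = 60 − 8 = 52°C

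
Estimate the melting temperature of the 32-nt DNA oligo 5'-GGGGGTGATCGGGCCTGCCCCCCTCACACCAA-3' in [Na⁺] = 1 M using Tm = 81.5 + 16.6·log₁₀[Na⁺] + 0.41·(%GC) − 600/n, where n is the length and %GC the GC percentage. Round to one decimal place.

Length n = 32. A=5, T=4, C=13, G=10
G+C = 23, so %GC = 23/32 × 100 = 71.875%
Salt term: 16.6 × (0) = 0
GC term: 0.41 × 71.875 = 29.469; length term: −600/32 = −18.75
Tm = 81.5 + (0) + 29.469 − 18.75 = 92.219 → 92.2°C

92.2°C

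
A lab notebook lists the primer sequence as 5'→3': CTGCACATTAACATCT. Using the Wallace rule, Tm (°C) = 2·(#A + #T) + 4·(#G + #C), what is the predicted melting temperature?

44°C

Counting bases: C=5, T=5, A=5, G=1
AT pairs contribute 10, GC pairs contribute 6.
Tm = 2×10 + 4×6 = 44°C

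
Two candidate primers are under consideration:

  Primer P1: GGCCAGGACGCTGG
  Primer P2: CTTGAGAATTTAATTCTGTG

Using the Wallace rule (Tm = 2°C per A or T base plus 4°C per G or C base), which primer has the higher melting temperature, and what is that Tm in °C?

Primer P2, 52°C

Primer P1: A+T=3, G+C=11 → Tm = 2(3)+4(11) = 50°C
Primer P2: A+T=14, G+C=6 → Tm = 2(14)+4(6) = 52°C
50°C vs 52°C → primer P2 is higher.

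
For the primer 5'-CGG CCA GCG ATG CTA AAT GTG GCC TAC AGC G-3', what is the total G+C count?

Counting bases: C=9, G=10, T=5, A=7
Total G or C: 10 + 9 = 19

19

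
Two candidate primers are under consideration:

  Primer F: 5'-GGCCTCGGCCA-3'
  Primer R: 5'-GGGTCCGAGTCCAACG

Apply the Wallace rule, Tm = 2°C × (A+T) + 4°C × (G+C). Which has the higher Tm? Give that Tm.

Primer F: A+T=2, G+C=9 → Tm = 2(2)+4(9) = 40°C
Primer R: A+T=5, G+C=11 → Tm = 2(5)+4(11) = 54°C
40°C vs 54°C → primer R is higher.

Primer R, 54°C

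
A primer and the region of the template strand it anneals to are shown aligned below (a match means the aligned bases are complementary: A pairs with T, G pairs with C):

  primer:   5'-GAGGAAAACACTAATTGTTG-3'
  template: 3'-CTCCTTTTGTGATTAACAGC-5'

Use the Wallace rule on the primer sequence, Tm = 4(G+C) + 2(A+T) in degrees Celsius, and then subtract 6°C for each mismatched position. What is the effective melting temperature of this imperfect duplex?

Primer base counts: A=8, T=5, G=5, C=2 → A+T=13, G+C=7
Perfect-match Tm = 2(13) + 4(7) = 26 + 28 = 54°C
Mismatches (positions where the bases are not complementary): 1 (at position 19)
Effective Tm = 54 − 1×6 = 54 − 6 = 48°C

48°C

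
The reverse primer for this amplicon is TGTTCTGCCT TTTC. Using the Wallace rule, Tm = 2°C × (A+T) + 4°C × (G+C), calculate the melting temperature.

40°C

Base counts: C=4, G=2, T=8, A=0
So N_AT = 8 and N_GC = 6.
Tm = 2×8 + 4×6 = 40°C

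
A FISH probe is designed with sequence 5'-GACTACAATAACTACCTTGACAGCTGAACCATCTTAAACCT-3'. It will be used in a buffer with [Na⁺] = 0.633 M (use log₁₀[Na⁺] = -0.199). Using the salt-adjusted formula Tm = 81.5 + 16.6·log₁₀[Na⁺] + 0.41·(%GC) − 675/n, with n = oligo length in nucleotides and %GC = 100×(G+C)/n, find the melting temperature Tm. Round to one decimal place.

77.7°C

Length n = 41. G=4, C=12, A=15, T=10
G+C = 16, so %GC = 16/41 × 100 = 39.024%
Salt term: 16.6 × (-0.199) = -3.303
GC term: 0.41 × 39.024 = 16; length term: −675/41 = −16.463
Tm = 81.5 + (-3.303) + 16 − 16.463 = 77.734 → 77.7°C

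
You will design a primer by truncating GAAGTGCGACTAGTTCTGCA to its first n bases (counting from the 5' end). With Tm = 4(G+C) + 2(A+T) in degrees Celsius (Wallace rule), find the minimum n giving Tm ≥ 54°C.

n = 18

First 17 bases: GAAGTGCGACTAGTTCT → Tm = 50°C (< 54°C)
First 18 bases: GAAGTGCGACTAGTTCTG → Tm = 54°C (≥ 54°C)
Since every base adds ≥2°C, Tm only increases with n, so the threshold is first crossed at n = 18.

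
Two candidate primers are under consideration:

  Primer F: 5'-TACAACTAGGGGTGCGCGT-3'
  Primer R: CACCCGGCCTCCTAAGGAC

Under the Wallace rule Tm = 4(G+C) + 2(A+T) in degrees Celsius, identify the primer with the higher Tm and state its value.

Primer F: A+T=8, G+C=11 → Tm = 2(8)+4(11) = 60°C
Primer R: A+T=6, G+C=13 → Tm = 2(6)+4(13) = 64°C
60°C vs 64°C → primer R is higher.

Primer R, 64°C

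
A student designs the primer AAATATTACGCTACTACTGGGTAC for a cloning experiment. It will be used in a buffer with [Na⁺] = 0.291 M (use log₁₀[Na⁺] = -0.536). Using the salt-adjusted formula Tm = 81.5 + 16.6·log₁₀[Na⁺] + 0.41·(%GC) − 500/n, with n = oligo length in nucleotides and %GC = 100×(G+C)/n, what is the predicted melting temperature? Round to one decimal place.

67.1°C

Length n = 24. C=5, G=4, A=8, T=7
G+C = 9, so %GC = 9/24 × 100 = 37.5%
Salt term: 16.6 × (-0.536) = -8.898
GC term: 0.41 × 37.5 = 15.375; length term: −500/24 = −20.833
Tm = 81.5 + (-8.898) + 15.375 − 20.833 = 67.144 → 67.1°C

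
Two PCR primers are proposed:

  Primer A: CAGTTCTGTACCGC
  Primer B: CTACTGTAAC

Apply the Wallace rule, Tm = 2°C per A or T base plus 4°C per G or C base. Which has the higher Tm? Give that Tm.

Primer A, 44°C

Primer A: A+T=6, G+C=8 → Tm = 2(6)+4(8) = 44°C
Primer B: A+T=6, G+C=4 → Tm = 2(6)+4(4) = 28°C
44°C vs 28°C → primer A is higher.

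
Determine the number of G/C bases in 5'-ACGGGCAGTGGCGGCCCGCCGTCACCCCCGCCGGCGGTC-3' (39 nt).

33

G=15, T=3, C=18, A=3
Total G or C: 15 + 18 = 33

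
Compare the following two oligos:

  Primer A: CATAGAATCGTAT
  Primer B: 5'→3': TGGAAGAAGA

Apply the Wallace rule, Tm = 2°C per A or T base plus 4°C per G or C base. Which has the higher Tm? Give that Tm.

Primer A: A+T=9, G+C=4 → Tm = 2(9)+4(4) = 34°C
Primer B: A+T=6, G+C=4 → Tm = 2(6)+4(4) = 28°C
34°C vs 28°C → primer A is higher.

Primer A, 34°C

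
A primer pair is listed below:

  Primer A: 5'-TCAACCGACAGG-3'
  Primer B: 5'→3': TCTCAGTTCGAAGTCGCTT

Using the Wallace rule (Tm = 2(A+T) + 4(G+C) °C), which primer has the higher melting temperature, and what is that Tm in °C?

Primer A: A+T=5, G+C=7 → Tm = 2(5)+4(7) = 38°C
Primer B: A+T=10, G+C=9 → Tm = 2(10)+4(9) = 56°C
38°C vs 56°C → primer B is higher.

Primer B, 56°C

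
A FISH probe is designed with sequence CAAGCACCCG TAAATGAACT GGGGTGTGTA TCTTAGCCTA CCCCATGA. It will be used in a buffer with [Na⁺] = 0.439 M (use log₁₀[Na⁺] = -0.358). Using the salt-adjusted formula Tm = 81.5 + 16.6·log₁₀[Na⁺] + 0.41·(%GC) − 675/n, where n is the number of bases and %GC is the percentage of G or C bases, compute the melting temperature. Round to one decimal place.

82.0°C

Length n = 48. Base counts: A=13, C=13, T=11, G=11
G+C = 24, so %GC = 24/48 × 100 = 50%
Salt term: 16.6 × (-0.358) = -5.943
GC term: 0.41 × 50 = 20.5; length term: −675/48 = −14.062
Tm = 81.5 + (-5.943) + 20.5 − 14.062 = 81.995 → 82.0°C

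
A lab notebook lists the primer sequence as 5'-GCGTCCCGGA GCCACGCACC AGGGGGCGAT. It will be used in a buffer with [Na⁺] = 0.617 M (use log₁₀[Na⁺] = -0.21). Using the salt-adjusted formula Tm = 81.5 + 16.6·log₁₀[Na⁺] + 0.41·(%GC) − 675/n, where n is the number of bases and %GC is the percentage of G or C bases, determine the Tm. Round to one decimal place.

Length n = 30. Scanning the sequence gives G=12, A=5, T=2, C=11.
G+C = 23, so %GC = 23/30 × 100 = 76.667%
Salt term: 16.6 × (-0.21) = -3.486
GC term: 0.41 × 76.667 = 31.433; length term: −675/30 = −22.5
Tm = 81.5 + (-3.486) + 31.433 − 22.5 = 86.947 → 86.9°C

86.9°C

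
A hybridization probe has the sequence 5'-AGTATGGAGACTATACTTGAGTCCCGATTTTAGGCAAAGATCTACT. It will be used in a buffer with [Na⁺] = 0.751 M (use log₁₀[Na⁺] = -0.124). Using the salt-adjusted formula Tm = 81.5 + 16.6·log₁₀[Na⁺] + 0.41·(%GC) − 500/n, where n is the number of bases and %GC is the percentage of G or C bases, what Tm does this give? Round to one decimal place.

84.6°C

Length n = 46. Counting bases: C=8, T=14, G=10, A=14
G+C = 18, so %GC = 18/46 × 100 = 39.13%
Salt term: 16.6 × (-0.124) = -2.058
GC term: 0.41 × 39.13 = 16.043; length term: −500/46 = −10.87
Tm = 81.5 + (-2.058) + 16.043 − 10.87 = 84.615 → 84.6°C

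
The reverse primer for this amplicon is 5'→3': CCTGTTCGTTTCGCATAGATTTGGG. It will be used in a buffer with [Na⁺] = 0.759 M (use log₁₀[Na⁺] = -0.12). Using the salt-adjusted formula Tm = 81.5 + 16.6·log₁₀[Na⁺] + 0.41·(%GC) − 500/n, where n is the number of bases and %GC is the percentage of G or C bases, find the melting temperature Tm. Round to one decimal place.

Length n = 25. Counting bases: A=3, G=7, C=5, T=10
G+C = 12, so %GC = 12/25 × 100 = 48%
Salt term: 16.6 × (-0.12) = -1.992
GC term: 0.41 × 48 = 19.68; length term: −500/25 = −20
Tm = 81.5 + (-1.992) + 19.68 − 20 = 79.188 → 79.2°C

79.2°C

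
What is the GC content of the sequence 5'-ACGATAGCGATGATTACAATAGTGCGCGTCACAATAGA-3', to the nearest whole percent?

Base counts: G=9, T=8, C=7, A=14
G+C = 9 + 7 = 16 out of 38 bases
%GC = 16/38 × 100 = 42.11% ≈ 42%

42%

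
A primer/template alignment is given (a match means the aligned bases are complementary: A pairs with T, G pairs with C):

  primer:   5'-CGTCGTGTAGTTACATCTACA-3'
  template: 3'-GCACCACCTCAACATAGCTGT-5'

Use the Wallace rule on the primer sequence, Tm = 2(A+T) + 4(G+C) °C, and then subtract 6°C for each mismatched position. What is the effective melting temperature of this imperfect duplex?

Primer base counts: A=5, T=7, G=4, C=5 → A+T=12, G+C=9
Perfect-match Tm = 2(12) + 4(9) = 24 + 36 = 60°C
Mismatches (positions where the bases are not complementary): 5 (at positions 4, 8, 13, 14, 18)
Effective Tm = 60 − 5×6 = 60 − 30 = 30°C

30°C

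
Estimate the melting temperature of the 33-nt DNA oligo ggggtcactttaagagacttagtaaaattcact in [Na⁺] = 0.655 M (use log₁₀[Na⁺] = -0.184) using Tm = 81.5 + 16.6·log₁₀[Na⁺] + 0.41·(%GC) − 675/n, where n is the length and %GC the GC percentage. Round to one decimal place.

72.9°C

Length n = 33. Scanning the sequence gives G=7, C=5, A=11, T=10.
G+C = 12, so %GC = 12/33 × 100 = 36.364%
Salt term: 16.6 × (-0.184) = -3.054
GC term: 0.41 × 36.364 = 14.909; length term: −675/33 = −20.455
Tm = 81.5 + (-3.054) + 14.909 − 20.455 = 72.9 → 72.9°C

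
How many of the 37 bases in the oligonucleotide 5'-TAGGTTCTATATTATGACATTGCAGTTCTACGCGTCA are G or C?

Counting bases: G=7, T=14, C=7, A=9
G+C = 7 + 7 = 14

14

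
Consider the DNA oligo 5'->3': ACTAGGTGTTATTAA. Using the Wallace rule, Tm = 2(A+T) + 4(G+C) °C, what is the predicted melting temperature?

38°C

Counting bases: T=6, A=5, G=3, C=1
So N_AT = 11 and N_GC = 4.
Tm = 4·4 + 2·11 = 16 + 22 = 38°C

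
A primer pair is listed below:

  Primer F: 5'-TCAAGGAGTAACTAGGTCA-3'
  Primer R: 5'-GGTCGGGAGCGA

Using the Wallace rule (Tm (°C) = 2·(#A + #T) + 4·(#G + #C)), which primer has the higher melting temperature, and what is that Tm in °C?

Primer F: A+T=11, G+C=8 → Tm = 2(11)+4(8) = 54°C
Primer R: A+T=3, G+C=9 → Tm = 2(3)+4(9) = 42°C
54°C vs 42°C → primer F is higher.

Primer F, 54°C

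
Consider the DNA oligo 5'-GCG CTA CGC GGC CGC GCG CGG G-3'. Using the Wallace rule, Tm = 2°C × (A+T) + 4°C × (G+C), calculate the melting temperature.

84°C

Counting bases: A=1, C=9, T=1, G=11
AT pairs contribute 2, GC pairs contribute 20.
Tm = 4·20 + 2·2 = 80 + 4 = 84°C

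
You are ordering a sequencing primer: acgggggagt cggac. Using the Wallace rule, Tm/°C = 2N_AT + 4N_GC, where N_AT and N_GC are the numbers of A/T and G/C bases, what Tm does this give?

52°C

Scanning the sequence gives A=3, C=3, G=8, T=1.
A+T = 4, G+C = 11
Tm = 2×4 + 4×11 = 52°C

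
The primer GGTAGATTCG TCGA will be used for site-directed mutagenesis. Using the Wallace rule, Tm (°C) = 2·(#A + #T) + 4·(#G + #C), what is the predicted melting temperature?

42°C

C=2, T=4, G=5, A=3
A+T = 7, G+C = 7
Tm = 2×7 + 4×7 = 42°C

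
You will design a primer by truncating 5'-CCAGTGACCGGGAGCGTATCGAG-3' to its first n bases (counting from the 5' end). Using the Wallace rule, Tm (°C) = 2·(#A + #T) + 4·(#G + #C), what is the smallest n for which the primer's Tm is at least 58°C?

n = 17

First 16 bases: CCAGTGACCGGGAGCG → Tm = 56°C (< 58°C)
First 17 bases: CCAGTGACCGGGAGCGT → Tm = 58°C (≥ 58°C)
Each additional base adds 2°C (A/T) or 4°C (G/C), so Tm is non-decreasing in n; n = 17 is the first length to reach 58°C.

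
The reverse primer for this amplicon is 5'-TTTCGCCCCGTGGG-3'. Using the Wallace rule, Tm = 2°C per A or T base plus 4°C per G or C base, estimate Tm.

48°C

Base counts: G=5, A=0, C=5, T=4
So N_AT = 4 and N_GC = 10.
Tm = 2(4) + 4(10) = 8 + 40 = 48°C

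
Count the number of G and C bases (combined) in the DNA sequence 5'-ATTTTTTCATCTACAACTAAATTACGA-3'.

6

Base counts: T=11, A=10, G=1, C=5
G+C = 1 + 5 = 6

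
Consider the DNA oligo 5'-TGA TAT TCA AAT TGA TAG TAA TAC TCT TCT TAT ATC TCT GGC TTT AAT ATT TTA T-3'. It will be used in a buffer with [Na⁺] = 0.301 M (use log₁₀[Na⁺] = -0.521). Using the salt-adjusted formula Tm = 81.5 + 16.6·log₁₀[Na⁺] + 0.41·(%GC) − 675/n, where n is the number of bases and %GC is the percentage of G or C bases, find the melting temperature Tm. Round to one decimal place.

Length n = 55. Scanning the sequence gives G=5, A=16, C=7, T=27.
G+C = 12, so %GC = 12/55 × 100 = 21.818%
Salt term: 16.6 × (-0.521) = -8.649
GC term: 0.41 × 21.818 = 8.945; length term: −675/55 = −12.273
Tm = 81.5 + (-8.649) + 8.945 − 12.273 = 69.523 → 69.5°C

69.5°C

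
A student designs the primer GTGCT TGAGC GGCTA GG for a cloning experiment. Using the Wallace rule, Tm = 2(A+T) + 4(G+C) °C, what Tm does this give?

Scanning the sequence gives A=2, C=3, T=4, G=8.
A+T = 6, G+C = 11
Tm = 2(6) + 4(11) = 12 + 44 = 56°C

56°C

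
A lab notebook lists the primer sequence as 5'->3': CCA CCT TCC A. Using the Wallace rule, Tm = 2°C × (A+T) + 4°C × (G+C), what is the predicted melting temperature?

A=2, T=2, G=0, C=6
So N_AT = 4 and N_GC = 6.
Tm = 2×4 + 4×6 = 32°C

32°C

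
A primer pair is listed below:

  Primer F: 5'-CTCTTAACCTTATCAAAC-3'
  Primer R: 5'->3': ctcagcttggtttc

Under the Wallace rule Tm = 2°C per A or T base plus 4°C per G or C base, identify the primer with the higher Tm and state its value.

Primer F, 48°C

Primer F: A+T=12, G+C=6 → Tm = 2(12)+4(6) = 48°C
Primer R: A+T=7, G+C=7 → Tm = 2(7)+4(7) = 42°C
48°C vs 42°C → primer F is higher.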